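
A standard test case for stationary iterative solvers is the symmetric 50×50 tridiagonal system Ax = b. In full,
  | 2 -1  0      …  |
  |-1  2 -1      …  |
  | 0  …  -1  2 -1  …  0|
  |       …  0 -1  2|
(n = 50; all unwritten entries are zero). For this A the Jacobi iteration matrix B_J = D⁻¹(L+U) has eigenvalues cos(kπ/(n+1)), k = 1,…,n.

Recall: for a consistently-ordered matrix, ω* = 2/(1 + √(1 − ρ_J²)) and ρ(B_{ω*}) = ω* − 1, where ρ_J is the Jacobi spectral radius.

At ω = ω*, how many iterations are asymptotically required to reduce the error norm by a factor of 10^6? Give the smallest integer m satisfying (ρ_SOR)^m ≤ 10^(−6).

m = 113

With n=50, ρ(Jacobi) = cos(π/51) = 0.9981033.
√(1−ρ_J²) simplifies to sin(π/51) = 0.0615609.
ω* = 2/(1+0.0615609) = 1.8840181
At ω = 1.8840181 every |λ(B_ω)| = ω−1, so ρ_SOR = 0.8840181.
6·ln10 = 13.8155; −ln(0.8840181) = 0.123278; m = ⌈13.8155/0.123278⌉ = ⌈112.068⌉ = 113.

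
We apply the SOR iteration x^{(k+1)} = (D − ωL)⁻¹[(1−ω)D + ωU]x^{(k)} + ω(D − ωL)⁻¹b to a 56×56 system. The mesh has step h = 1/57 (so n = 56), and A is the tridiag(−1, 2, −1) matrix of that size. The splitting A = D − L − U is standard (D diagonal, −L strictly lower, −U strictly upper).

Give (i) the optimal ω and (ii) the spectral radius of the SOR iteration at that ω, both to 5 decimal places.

B_J for the 56×56 system has eigenvalues cos(kπ/57); ρ_J = cos(π/57) = 0.99848.
root = sin(π/57) = 0.055088  (since 1−cos² = sin²).
Young: ω* = 2/(1+√(1−ρ_J²)) = 2/(1+0.055088) = 2/1.055088 = 1.89558.
[ρ_SOR] ω* − 1 = 0.89558.

ω* = 1.89558, ρ_SOR = 0.89558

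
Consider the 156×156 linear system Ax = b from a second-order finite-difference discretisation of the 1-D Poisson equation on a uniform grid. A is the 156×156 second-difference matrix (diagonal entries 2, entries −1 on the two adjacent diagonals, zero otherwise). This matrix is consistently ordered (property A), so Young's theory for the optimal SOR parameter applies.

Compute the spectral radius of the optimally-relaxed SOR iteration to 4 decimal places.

B_J for the 156×156 system has eigenvalues cos(kπ/157); ρ_J = cos(π/157) = 0.9998.
√(1 − cos²(π/157)) = sin(π/157) ≈ 0.02001.
[ω*] 2 ÷ (1 + 0.02001) = 2 ÷ 1.02001 = 1.9608.
Hence ρ(B_{ω*}) = 1.9608 − 1 = 0.9608.

ρ_SOR = 0.9608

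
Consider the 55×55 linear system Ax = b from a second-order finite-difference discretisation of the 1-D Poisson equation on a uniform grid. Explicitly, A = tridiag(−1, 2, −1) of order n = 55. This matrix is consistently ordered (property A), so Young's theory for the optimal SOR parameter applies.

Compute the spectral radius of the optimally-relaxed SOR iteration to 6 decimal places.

spectrum of D⁻¹(L+U) = {cos(kπ/56) : 1≤k≤55}; ρ_J = cos(π/56) = 0.998427.
1 − cos²(π/56) = sin²(π/56) ⇒ √(1−ρ_J²) = sin(π/56) = 0.0560704.
ω* = 2 / (1 + 0.0560704) = 2 / 1.0560704 ≈ 1.893813.
ρ_SOR = ω* − 1 = 1.893813 − 1 = 0.893813.

ρ_SOR = 0.893813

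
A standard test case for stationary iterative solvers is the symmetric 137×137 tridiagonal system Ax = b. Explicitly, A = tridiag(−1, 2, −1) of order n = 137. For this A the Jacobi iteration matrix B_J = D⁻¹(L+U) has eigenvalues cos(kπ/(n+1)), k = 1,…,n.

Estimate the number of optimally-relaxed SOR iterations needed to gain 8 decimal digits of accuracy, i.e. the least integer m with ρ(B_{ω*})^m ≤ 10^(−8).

B_J for the 137×137 system has eigenvalues cos(kπ/138); ρ_J = cos(π/138) = 0.9997409.
root = sin(π/138) = 0.0227632  (since 1−cos² = sin²).
ω* = 2/(1+0.0227632) = 1.9554869
Hence ρ(B_{ω*}) = 1.9554869 − 1 = 0.9554869.
For 8 digits: m = 8·ln10 / (−ln 0.9554869) = 18.4207/0.0455342 = 404.546; round up → m = 405.

m = 405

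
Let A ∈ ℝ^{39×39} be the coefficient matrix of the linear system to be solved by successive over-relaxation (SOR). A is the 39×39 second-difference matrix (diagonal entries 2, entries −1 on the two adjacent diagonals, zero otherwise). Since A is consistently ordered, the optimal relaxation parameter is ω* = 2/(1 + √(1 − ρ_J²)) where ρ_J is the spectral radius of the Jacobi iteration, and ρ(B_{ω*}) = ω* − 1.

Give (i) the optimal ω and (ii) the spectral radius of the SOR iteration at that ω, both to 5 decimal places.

ρ_J = max_k |cos(kπ/40)| = cos(π/40) = 0.99692
root = sin(π/40) = 0.078459  (since 1−cos² = sin²).
ω* = 2/(1+0.078459) = 1.85450
[ρ_SOR] ω* − 1 = 0.85450.

ω* = 1.85450, ρ_SOR = 0.85450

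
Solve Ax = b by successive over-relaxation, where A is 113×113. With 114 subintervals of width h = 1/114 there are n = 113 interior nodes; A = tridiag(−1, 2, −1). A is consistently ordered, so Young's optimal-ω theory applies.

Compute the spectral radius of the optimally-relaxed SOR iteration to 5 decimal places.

[ρ_J] n=113: ρ(B_J) = cos(π/(n+1)) = cos(π/114) = 0.99962.
√(1−ρ_J²) = |sin(π/114)| = 0.027554
ω* = 2/(1+0.027554) = 1.94637
ρ_SOR = ω* − 1 = 1.94637 − 1 = 0.94637.

ρ_SOR = 0.94637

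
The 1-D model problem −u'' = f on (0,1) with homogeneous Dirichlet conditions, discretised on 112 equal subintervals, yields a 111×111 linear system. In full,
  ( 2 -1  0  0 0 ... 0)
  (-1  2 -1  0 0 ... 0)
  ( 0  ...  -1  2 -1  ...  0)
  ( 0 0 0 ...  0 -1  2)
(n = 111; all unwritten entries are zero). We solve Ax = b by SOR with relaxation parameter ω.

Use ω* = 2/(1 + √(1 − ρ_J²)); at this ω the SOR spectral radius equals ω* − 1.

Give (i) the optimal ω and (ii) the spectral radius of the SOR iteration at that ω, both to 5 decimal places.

ω* = 1.94544, ρ_SOR = 0.94544

spectrum of D⁻¹(L+U) = {cos(kπ/112) : 1≤k≤111}; ρ_J = cos(π/112) = 0.99961.
root = sin(π/112) = 0.028046  (since 1−cos² = sin²).
ω* = 2/(1+0.028046) = 1.94544
Hence ρ(B_{ω*}) = 1.94544 − 1 = 0.94544.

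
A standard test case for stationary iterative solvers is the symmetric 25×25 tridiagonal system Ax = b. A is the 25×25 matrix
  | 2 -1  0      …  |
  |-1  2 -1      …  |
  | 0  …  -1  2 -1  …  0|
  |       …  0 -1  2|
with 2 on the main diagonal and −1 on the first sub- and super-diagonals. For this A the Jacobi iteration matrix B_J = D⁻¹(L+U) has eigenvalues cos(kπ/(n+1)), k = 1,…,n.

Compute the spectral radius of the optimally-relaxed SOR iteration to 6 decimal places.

ρ_SOR = 0.784859

½·tridiag(1,0,1) at n=25: λ_k = cos(kπ/26); max |λ| at k=1 ⇒ ρ_J = cos(π/26) ≈ 0.992709.
root = sin(π/26) = 0.1205367  (since 1−cos² = sin²).
Then 2/(1+√(1−ρ_J²)) = 2/(1+0.1205367); ω* = 2/1.1205367 = 1.784859.
ρ(B_{ω*}) = ω*−1 = 0.784859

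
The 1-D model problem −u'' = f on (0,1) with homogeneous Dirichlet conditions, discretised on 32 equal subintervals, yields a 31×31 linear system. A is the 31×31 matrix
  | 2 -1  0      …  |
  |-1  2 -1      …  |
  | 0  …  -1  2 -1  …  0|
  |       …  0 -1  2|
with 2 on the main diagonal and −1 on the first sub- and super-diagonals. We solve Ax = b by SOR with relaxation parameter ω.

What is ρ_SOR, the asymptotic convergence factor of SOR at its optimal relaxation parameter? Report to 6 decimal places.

[ρ_J] n=31: ρ(B_J) = cos(π/(n+1)) = cos(π/32) = 0.995185.
√(1−ρ_J²) = |sin(π/32)| = 0.0980171
ω* = 2/(1+0.0980171) = 1.821465
and ρ(B_{ω*}) = 1.821465 − 1 = 0.821465.

ρ_SOR = 0.821465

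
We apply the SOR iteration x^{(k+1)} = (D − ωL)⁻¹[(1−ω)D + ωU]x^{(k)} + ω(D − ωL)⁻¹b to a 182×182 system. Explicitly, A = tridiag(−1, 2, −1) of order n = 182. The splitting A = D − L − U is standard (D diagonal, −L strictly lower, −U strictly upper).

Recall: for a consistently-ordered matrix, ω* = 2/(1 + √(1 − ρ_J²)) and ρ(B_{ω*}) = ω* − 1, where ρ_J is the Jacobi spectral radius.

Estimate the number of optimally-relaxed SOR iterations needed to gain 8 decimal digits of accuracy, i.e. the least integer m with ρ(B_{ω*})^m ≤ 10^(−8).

n=182: λ(B_J) = 1 − λ(A)/2 = cos(kπ/183); k=1 gives ρ_J = 0.9998526.
√(1−ρ_J²) = |sin(π/183)| = 0.0171663
So ω* = 2/1.0171663 = 1.9662468 (Young).
At ω = 1.9662468 every |λ(B_ω)| = ω−1, so ρ_SOR = 0.9662468.
m ≥ 8·ln10 / (−ln 0.9662468) = 536.484; smallest integer m = 537.

m = 537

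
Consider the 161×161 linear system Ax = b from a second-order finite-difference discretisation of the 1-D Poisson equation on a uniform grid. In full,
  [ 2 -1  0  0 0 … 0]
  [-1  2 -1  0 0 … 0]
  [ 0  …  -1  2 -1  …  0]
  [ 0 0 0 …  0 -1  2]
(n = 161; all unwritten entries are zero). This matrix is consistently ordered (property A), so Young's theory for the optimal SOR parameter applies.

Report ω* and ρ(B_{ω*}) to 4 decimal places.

ω* = 1.9620, ρ_SOR = 0.9620

B_J for the 161×161 system has eigenvalues cos(kπ/162); ρ_J = cos(π/162) = 0.9998.
√(1 − cos²(π/162)) = sin(π/162) ≈ 0.01939.
[ω*] 2 ÷ (1 + 0.01939) = 2 ÷ 1.01939 = 1.9620.
[ρ_SOR] ω* − 1 = 0.9620.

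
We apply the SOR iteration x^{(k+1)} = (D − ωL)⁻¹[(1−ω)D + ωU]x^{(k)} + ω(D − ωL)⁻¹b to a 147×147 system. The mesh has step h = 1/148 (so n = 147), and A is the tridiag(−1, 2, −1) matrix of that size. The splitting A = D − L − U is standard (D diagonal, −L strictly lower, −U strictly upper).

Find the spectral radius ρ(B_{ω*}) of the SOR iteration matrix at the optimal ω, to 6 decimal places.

With n=147, ρ(Jacobi) = cos(π/148) = 0.999775.
√(1−ρ_J²) simplifies to sin(π/148) = 0.0212254.
[ω*] 2 ÷ (1 + 0.0212254) = 2 ÷ 1.0212254 = 1.958432.
and ρ(B_{ω*}) = 1.958432 − 1 = 0.958432.

ρ_SOR = 0.958432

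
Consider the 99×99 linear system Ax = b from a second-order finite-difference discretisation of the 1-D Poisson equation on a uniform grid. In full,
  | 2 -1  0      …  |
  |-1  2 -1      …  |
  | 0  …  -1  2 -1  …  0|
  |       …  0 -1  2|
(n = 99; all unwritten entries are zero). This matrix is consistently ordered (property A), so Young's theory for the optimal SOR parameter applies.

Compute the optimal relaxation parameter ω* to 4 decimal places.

½·tridiag(1,0,1) at n=99: λ_k = cos(kπ/100); max |λ| at k=1 ⇒ ρ_J = cos(π/100) ≈ 0.9995.
√(1−ρ_J²) = |sin(π/100)| = 0.03141
[ω*] 2 ÷ (1 + 0.03141) = 2 ÷ 1.03141 = 1.9391.
and ρ(B_{ω*}) = 1.9391 − 1 = 0.9391.

ω* = 1.9391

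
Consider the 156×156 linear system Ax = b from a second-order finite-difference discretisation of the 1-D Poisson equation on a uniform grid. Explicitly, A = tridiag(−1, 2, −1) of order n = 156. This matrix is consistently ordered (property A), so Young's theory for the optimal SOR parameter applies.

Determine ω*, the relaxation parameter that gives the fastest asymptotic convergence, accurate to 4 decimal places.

ω* = 1.9608

[ρ_J] n=156: ρ(B_J) = cos(π/(n+1)) = cos(π/157) = 0.9998.
√(1−ρ_J²) simplifies to sin(π/157) = 0.02001.
ω* = 2/(1 + 0.02001) = 2/1.02001 = 1.9608.
Hence ρ(B_{ω*}) = 1.9608 − 1 = 0.9608.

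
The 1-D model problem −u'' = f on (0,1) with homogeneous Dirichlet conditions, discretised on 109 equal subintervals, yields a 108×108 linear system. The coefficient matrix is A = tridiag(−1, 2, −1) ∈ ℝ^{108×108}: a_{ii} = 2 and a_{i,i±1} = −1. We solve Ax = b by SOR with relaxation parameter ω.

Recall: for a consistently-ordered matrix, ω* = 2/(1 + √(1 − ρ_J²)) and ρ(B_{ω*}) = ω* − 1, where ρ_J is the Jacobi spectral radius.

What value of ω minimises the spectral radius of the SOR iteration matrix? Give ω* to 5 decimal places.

With n=108, ρ(Jacobi) = cos(π/109) = 0.99958.
√(1−ρ_J²) simplifies to sin(π/109) = 0.028818.
So ω* = 2/1.028818 = 1.94398 (Young).
ρ(B_{ω*}) = ω*−1 = 0.94398

ω* = 1.94398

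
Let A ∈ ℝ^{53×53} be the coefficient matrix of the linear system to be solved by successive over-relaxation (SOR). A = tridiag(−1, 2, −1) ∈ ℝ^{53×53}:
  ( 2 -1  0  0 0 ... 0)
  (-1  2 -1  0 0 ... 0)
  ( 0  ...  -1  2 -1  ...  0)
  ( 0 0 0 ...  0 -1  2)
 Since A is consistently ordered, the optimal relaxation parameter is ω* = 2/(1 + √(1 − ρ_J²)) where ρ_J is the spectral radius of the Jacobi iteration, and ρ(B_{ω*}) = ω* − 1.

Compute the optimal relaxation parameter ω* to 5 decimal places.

spectrum of D⁻¹(L+U) = {cos(kπ/54) : 1≤k≤53}; ρ_J = cos(π/54) = 0.99831.
√(1 − cos²(π/54)) = sin(π/54) ≈ 0.058145.
Then 2/(1+√(1−ρ_J²)) = 2/(1+0.058145); ω* = 2/1.058145 = 1.89010.
[ρ_SOR] ω* − 1 = 0.89010.

ω* = 1.89010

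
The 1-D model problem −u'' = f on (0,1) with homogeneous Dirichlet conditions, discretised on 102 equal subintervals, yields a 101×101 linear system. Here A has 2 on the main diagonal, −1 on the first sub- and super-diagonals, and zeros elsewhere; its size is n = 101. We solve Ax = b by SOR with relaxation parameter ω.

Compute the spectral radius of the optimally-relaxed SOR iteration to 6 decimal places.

ρ_SOR = 0.940250

spectrum of D⁻¹(L+U) = {cos(kπ/102) : 1≤k≤101}; ρ_J = cos(π/102) = 0.999526.
√(1−ρ_J²) simplifies to sin(π/102) = 0.0307951.
So ω* = 2/1.0307951 = 1.940250 (Young).
ρ(B_{ω*}) = ω*−1 = 0.940250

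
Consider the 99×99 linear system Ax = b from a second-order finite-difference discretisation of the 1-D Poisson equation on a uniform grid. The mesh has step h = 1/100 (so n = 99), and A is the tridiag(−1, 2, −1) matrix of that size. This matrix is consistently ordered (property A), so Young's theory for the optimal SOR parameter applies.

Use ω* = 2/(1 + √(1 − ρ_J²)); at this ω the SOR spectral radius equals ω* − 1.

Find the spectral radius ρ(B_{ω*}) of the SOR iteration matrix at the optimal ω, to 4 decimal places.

B_J for the 99×99 system has eigenvalues cos(kπ/100); ρ_J = cos(π/100) = 0.9995.
√(1 − cos²(π/100)) = sin(π/100) ≈ 0.03141.
So ω* = 2/1.03141 = 1.9391 (Young).
[ρ_SOR] ω* − 1 = 0.9391.

ρ_SOR = 0.9391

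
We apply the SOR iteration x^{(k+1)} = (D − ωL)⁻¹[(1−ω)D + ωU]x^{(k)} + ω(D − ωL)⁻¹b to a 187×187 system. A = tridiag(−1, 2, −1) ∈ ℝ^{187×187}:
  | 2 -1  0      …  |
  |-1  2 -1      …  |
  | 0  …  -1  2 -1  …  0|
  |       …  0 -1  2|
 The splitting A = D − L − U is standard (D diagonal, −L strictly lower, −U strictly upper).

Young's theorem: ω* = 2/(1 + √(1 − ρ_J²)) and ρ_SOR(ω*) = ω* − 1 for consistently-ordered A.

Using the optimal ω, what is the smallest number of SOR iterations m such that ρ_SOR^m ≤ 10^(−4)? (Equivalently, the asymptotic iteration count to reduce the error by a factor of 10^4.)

m = 276

½·tridiag(1,0,1) at n=187: λ_k = cos(kπ/188); max |λ| at k=1 ⇒ ρ_J = cos(π/188) ≈ 0.9998604.
√(1 − cos²(π/188)) = sin(π/188) ≈ 0.0167098.
Young: ω* = 2/(1+√(1−ρ_J²)) = 2/(1+0.0167098) = 2/1.0167098 = 1.9671297.
ρ_SOR = ω* − 1 ≈ 0.9671297.
m ≥ 4·ln10 / (−ln 0.9671297) = 275.571; smallest integer m = 276.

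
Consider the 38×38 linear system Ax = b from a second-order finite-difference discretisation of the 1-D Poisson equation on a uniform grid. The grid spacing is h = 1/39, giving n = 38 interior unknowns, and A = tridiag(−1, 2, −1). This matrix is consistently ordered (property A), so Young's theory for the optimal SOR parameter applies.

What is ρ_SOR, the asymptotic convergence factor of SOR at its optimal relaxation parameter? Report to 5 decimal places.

ρ_SOR = 0.85105

½·tridiag(1,0,1) at n=38: λ_k = cos(kπ/39); max |λ| at k=1 ⇒ ρ_J = cos(π/39) ≈ 0.99676.
√(1−ρ_J²) = |sin(π/39)| = 0.080467
Then 2/(1+√(1−ρ_J²)) = 2/(1+0.080467); ω* = 2/1.080467 = 1.85105.
ρ(B_{ω*}) = ω*−1 = 0.85105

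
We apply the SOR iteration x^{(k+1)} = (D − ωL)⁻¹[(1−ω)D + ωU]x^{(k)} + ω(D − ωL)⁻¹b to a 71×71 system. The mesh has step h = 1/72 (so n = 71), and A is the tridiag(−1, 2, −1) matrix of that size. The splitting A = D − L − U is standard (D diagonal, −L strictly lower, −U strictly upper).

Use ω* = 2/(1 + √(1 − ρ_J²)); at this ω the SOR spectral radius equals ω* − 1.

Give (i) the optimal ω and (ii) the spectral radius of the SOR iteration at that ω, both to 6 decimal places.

n=71: λ(B_J) = 1 − λ(A)/2 = cos(kπ/72); k=1 gives ρ_J = 0.999048.
√(1−ρ_J²) = |sin(π/72)| = 0.0436194
[ω*] 2 ÷ (1 + 0.0436194) = 2 ÷ 1.0436194 = 1.916407.
Hence ρ(B_{ω*}) = 1.916407 − 1 = 0.916407.

ω* = 1.916407, ρ_SOR = 0.916407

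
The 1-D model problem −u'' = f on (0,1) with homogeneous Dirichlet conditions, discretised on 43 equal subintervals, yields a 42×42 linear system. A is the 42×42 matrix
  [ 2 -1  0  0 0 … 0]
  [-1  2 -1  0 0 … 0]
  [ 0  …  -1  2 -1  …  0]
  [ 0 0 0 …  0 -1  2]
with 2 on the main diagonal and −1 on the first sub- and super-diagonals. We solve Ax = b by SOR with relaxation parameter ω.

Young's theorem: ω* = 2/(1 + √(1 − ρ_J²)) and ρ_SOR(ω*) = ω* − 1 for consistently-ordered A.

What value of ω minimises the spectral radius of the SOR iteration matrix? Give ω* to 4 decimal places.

With n=42, ρ(Jacobi) = cos(π/43) = 0.9973.
root = sin(π/43) = 0.07300  (since 1−cos² = sin²).
ω* = 2 / (1 + 0.07300) = 2 / 1.07300 ≈ 1.8639.
ρ_SOR = ω* − 1 = 1.8639 − 1 = 0.8639.

ω* = 1.8639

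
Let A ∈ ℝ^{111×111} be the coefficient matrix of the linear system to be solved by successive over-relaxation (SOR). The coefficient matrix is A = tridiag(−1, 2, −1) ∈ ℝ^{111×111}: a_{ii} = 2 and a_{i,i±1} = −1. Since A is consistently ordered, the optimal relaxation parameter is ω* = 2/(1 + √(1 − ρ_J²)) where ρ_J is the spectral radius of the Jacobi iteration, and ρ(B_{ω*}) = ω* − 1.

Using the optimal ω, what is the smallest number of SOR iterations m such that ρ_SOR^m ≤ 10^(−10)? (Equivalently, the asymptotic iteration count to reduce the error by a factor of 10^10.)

m = 411

ρ_J = max_k |cos(kπ/112)| = cos(π/112) = 0.9996066
1 − cos²(π/112) = sin²(π/112) ⇒ √(1−ρ_J²) = sin(π/112) = 0.0280463.
[ω*] 2 ÷ (1 + 0.0280463) = 2 ÷ 1.0280463 = 1.9454377.
and ρ(B_{ω*}) = 1.9454377 − 1 = 0.9454377.
(0.9454377)^m ≤ 10^{−10}  ⇒  m·ln(0.9454377) ≤ −10·ln10  ⇒  m ≥ 410.390  ⇒  m = 411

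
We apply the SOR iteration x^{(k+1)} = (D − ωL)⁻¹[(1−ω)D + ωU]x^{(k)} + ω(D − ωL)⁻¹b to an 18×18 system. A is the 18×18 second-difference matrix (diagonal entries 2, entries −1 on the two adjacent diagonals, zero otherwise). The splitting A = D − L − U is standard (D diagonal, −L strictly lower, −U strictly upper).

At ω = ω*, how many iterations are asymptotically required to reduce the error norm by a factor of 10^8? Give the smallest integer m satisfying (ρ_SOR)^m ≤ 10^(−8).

m = 56

[ρ_J] n=18: ρ(B_J) = cos(π/(n+1)) = cos(π/19) = 0.9863613.
√(1−ρ_J²) simplifies to sin(π/19) = 0.1645946.
ω* = 2/(1 + 0.1645946) = 2/1.1645946 = 1.7173358.
Hence ρ(B_{ω*}) = 1.7173358 − 1 = 0.7173358.
(0.7173358)^m ≤ 10^{−8}  ⇒  m·ln(0.7173358) ≤ −8·ln10  ⇒  m ≥ 55.449  ⇒  m = 56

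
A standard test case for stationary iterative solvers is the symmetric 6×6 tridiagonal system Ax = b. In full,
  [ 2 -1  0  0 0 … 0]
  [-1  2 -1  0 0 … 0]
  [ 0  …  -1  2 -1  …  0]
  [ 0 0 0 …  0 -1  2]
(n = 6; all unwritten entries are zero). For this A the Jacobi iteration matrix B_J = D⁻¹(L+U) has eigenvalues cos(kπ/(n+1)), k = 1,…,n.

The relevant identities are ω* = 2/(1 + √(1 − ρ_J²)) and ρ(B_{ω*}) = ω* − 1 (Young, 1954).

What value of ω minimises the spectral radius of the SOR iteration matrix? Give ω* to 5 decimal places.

B_J for the 6×6 system has eigenvalues cos(kπ/7); ρ_J = cos(π/7) = 0.90097.
1 − cos²(π/7) = sin²(π/7) ⇒ √(1−ρ_J²) = sin(π/7) = 0.433884.
ω* = 2/(1+0.433884) = 1.39481
[ρ_SOR] ω* − 1 = 0.39481.

ω* = 1.39481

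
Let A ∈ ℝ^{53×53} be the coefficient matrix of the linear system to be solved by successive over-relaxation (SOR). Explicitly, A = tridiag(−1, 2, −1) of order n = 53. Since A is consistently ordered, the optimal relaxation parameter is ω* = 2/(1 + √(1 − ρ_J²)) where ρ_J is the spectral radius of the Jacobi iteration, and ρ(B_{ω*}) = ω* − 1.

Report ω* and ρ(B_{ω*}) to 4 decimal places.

ω* = 1.8901, ρ_SOR = 0.8901

½·tridiag(1,0,1) at n=53: λ_k = cos(kπ/54); max |λ| at k=1 ⇒ ρ_J = cos(π/54) ≈ 0.9983.
1 − cos²(π/54) = sin²(π/54) ⇒ √(1−ρ_J²) = sin(π/54) = 0.05814.
ω* = 2/(1 + 0.05814) = 2/1.05814 = 1.8901.
ρ_SOR = ω* − 1 = 1.8901 − 1 = 0.8901.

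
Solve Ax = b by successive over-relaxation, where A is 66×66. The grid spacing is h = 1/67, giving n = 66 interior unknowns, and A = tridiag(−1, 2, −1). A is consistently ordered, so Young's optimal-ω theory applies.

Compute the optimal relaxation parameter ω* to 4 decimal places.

With n=66, ρ(Jacobi) = cos(π/67) = 0.9989.
root = sin(π/67) = 0.04687  (since 1−cos² = sin²).
So ω* = 2/1.04687 = 1.9105 (Young).
Hence ρ(B_{ω*}) = 1.9105 − 1 = 0.9105.

ω* = 1.9105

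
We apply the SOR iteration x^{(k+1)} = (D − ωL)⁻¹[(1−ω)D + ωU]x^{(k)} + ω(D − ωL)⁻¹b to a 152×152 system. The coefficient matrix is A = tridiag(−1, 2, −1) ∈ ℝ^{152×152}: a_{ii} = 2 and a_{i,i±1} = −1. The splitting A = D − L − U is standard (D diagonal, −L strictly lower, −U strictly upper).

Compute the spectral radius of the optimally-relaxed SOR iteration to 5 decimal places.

ρ_SOR = 0.95976

½·tridiag(1,0,1) at n=152: λ_k = cos(kπ/153); max |λ| at k=1 ⇒ ρ_J = cos(π/153) ≈ 0.99979.
√(1−ρ_J²) = |sin(π/153)| = 0.020532
So ω* = 2/1.020532 = 1.95976 (Young).
ρ_SOR = ω* − 1 ≈ 0.95976.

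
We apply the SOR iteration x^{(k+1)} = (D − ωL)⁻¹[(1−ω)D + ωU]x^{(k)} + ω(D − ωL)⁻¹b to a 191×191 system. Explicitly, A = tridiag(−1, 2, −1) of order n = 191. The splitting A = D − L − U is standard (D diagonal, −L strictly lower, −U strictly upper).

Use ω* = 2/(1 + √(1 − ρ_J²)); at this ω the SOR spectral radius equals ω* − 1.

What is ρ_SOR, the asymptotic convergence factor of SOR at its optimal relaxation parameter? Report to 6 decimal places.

ρ_SOR = 0.967803

B_J for the 191×191 system has eigenvalues cos(kπ/192); ρ_J = cos(π/192) = 0.999866.
√(1−ρ_J²) = |sin(π/192)| = 0.0163617
Young: ω* = 2/(1+√(1−ρ_J²)) = 2/(1+0.0163617) = 2/1.0163617 = 1.967803.
ρ(B_{ω*}) = ω*−1 = 0.967803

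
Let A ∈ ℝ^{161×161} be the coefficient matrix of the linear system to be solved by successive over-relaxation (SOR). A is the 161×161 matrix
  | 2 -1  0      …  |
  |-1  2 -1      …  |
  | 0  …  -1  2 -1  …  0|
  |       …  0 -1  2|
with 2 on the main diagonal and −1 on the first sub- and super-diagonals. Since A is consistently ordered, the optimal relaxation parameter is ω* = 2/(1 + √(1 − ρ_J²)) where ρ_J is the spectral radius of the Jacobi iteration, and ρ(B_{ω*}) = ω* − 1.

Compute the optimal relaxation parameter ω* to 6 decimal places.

ω* = 1.961955

½·tridiag(1,0,1) at n=161: λ_k = cos(kπ/162); max |λ| at k=1 ⇒ ρ_J = cos(π/162) ≈ 0.999812.
1 − cos²(π/162) = sin²(π/162) ⇒ √(1−ρ_J²) = sin(π/162) = 0.0193913.
[ω*] 2 ÷ (1 + 0.0193913) = 2 ÷ 1.0193913 = 1.961955.
ρ_SOR = ω* − 1 ≈ 0.961955.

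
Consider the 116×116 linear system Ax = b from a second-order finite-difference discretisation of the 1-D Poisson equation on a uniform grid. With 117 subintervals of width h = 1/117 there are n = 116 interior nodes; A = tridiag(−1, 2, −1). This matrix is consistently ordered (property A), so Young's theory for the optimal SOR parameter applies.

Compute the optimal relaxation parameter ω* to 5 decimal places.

½·tridiag(1,0,1) at n=116: λ_k = cos(kπ/117); max |λ| at k=1 ⇒ ρ_J = cos(π/117) ≈ 0.99964.
1 − cos²(π/117) = sin²(π/117) ⇒ √(1−ρ_J²) = sin(π/117) = 0.026848.
Young: ω* = 2/(1+√(1−ρ_J²)) = 2/(1+0.026848) = 2/1.026848 = 1.94771.
ρ(B_{ω*}) = ω*−1 = 0.94771

ω* = 1.94771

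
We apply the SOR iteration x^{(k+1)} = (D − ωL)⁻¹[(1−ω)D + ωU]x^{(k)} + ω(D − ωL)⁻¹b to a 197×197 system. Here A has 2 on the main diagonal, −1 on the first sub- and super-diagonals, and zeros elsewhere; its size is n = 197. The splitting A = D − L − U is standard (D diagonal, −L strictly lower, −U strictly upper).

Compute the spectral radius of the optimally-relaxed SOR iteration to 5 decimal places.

ρ_SOR = 0.96876

spectrum of D⁻¹(L+U) = {cos(kπ/198) : 1≤k≤197}; ρ_J = cos(π/198) = 0.99987.
√(1−ρ_J²) simplifies to sin(π/198) = 0.015866.
[ω*] 2 ÷ (1 + 0.015866) = 2 ÷ 1.015866 = 1.96876.
ρ_SOR = ω* − 1 ≈ 0.96876.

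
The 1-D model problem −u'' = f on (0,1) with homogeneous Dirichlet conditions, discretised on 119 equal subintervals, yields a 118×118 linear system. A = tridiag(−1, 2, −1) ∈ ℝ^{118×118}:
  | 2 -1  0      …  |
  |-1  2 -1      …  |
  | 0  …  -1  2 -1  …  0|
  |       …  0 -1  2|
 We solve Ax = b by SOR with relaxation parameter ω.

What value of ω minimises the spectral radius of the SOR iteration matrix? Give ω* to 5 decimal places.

ω* = 1.94856

n=118: λ(B_J) = 1 − λ(A)/2 = cos(kπ/119); k=1 gives ρ_J = 0.99965.
1 − cos²(π/119) = sin²(π/119) ⇒ √(1−ρ_J²) = sin(π/119) = 0.026397.
ω* = 2 / (1 + 0.026397) = 2 / 1.026397 ≈ 1.94856.
ρ(B_{ω*}) = ω*−1 = 0.94856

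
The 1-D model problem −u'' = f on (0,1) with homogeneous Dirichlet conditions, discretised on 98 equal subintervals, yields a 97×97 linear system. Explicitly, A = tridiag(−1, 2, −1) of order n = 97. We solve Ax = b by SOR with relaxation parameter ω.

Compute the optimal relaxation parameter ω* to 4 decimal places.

[ρ_J] n=97: ρ(B_J) = cos(π/(n+1)) = cos(π/98) = 0.9995.
√(1−ρ_J²) = |sin(π/98)| = 0.03205
[ω*] 2 ÷ (1 + 0.03205) = 2 ÷ 1.03205 = 1.9379.
ρ_SOR = ω* − 1 ≈ 0.9379.

ω* = 1.9379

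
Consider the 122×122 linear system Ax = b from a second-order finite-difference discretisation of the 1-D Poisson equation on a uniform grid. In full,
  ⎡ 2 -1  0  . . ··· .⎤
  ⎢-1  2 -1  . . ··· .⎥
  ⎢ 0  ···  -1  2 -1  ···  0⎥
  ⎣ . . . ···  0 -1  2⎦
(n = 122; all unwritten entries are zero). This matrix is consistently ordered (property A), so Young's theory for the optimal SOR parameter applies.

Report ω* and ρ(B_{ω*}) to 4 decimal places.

With n=122, ρ(Jacobi) = cos(π/123) = 0.9997.
√(1−ρ_J²) simplifies to sin(π/123) = 0.02554.
Young: ω* = 2/(1+√(1−ρ_J²)) = 2/(1+0.02554) = 2/1.02554 = 1.9502.
ρ(B_{ω*}) = ω*−1 = 0.9502

ω* = 1.9502, ρ_SOR = 0.9502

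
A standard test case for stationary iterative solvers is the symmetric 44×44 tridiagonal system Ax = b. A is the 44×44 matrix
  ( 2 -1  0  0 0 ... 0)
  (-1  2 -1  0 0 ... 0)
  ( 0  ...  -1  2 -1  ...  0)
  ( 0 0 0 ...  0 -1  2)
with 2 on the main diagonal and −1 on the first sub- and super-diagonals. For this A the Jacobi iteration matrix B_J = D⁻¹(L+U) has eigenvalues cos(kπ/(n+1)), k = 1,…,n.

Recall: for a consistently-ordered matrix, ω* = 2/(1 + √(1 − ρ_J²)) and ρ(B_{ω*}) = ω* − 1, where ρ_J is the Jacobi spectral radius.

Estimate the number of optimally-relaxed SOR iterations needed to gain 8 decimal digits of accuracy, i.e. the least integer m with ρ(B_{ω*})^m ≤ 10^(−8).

m = 132

ρ_J = max_k |cos(kπ/45)| = cos(π/45) = 0.9975641
√(1 − cos²(π/45)) = sin(π/45) ≈ 0.0697565.
Then 2/(1+√(1−ρ_J²)) = 2/(1+0.0697565); ω* = 2/1.0697565 = 1.8695843.
ρ_SOR = ω* − 1 ≈ 0.8695843.
For 8 digits: m = 8·ln10 / (−ln 0.8695843) = 18.4207/0.13974 = 131.821; round up → m = 132.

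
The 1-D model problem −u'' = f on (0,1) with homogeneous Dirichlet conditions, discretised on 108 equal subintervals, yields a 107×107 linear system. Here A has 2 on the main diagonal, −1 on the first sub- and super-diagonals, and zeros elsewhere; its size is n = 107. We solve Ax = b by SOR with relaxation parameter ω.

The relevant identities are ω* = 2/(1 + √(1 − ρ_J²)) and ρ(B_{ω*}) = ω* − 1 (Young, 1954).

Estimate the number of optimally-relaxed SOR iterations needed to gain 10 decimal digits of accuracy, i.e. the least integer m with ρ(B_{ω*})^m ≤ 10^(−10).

[ρ_J] n=107: ρ(B_J) = cos(π/(n+1)) = cos(π/108) = 0.9995770.
√(1 − cos²(π/108)) = sin(π/108) ≈ 0.0290847.
ω* = 2 / (1 + 0.0290847) = 2 / 1.0290847 ≈ 1.9434746.
At ω = 1.9434746 every |λ(B_ω)| = ω−1, so ρ_SOR = 0.9434746.
m ≥ 10·ln10 / (−ln 0.9434746) = 395.731; smallest integer m = 396.

m = 396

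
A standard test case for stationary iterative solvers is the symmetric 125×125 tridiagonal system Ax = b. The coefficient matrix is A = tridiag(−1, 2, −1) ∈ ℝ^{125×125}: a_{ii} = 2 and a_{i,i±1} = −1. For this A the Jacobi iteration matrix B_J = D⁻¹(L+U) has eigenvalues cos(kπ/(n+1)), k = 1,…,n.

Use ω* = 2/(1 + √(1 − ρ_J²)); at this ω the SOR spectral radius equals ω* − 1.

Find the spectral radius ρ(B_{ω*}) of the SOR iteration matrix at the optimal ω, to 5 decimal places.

ρ_SOR = 0.95135

[ρ_J] n=125: ρ(B_J) = cos(π/(n+1)) = cos(π/126) = 0.99969.
√(1 − cos²(π/126)) = sin(π/126) ≈ 0.024931.
[ω*] 2 ÷ (1 + 0.024931) = 2 ÷ 1.024931 = 1.95135.
At ω = 1.95135 every |λ(B_ω)| = ω−1, so ρ_SOR = 0.95135.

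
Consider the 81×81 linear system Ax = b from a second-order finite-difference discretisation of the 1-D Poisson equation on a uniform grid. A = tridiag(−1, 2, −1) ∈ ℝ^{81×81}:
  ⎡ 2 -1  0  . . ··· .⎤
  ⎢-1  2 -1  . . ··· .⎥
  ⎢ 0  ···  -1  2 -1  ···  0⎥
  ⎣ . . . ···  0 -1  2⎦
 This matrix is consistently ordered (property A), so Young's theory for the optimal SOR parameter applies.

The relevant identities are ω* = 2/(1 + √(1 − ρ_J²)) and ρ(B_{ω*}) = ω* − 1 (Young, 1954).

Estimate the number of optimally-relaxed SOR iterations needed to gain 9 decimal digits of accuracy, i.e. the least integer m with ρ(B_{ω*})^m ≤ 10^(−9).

spectrum of D⁻¹(L+U) = {cos(kπ/82) : 1≤k≤81}; ρ_J = cos(π/82) = 0.9992662.
√(1−ρ_J²) = |sin(π/82)| = 0.0383027
[ω*] 2 ÷ (1 + 0.0383027) = 2 ÷ 1.0383027 = 1.9262206.
ρ(B_{ω*}) = ω*−1 = 0.9262206
ρ_SOR^m ≤ 10^(−9) ⇔ m ≥ 9·ln10/(−ln 0.9262206) = 20.7233/0.0766428 = 270.388; m = ⌈270.388⌉ = 271.

m = 271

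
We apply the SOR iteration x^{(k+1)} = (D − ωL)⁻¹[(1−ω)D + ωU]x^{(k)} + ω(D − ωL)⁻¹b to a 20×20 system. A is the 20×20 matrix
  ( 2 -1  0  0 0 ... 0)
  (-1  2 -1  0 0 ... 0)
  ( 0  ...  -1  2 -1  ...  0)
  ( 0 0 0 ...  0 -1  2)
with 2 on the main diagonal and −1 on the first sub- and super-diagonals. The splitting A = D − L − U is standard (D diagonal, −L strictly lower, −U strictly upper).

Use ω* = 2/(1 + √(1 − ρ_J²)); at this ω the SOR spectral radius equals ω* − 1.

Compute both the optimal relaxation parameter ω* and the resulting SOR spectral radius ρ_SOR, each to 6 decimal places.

B_J for the 20×20 system has eigenvalues cos(kπ/21); ρ_J = cos(π/21) = 0.988831.
√(1 − cos²(π/21)) = sin(π/21) ≈ 0.1490423.
ω* = 2/(1 + 0.1490423) = 2/1.1490423 = 1.740580.
[ρ_SOR] ω* − 1 = 0.740580.

ω* = 1.740580, ρ_SOR = 0.740580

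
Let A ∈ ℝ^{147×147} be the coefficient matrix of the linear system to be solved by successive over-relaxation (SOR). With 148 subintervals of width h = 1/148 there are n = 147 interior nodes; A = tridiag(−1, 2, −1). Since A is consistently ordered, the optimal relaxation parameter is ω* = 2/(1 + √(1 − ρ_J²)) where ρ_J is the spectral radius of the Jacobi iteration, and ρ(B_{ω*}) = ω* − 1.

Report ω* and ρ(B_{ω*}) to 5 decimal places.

ω* = 1.95843, ρ_SOR = 0.95843

n=147: λ(B_J) = 1 − λ(A)/2 = cos(kπ/148); k=1 gives ρ_J = 0.99977.
root = sin(π/148) = 0.021225  (since 1−cos² = sin²).
So ω* = 2/1.021225 = 1.95843 (Young).
ρ_SOR = ω* − 1 = 1.95843 − 1 = 0.95843.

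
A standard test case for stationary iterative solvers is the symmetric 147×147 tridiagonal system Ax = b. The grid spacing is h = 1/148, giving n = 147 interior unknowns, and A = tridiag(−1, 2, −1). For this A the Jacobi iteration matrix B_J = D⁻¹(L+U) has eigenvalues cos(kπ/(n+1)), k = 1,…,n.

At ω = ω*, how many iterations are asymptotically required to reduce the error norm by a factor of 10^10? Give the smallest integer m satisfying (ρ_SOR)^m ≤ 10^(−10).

m = 543

With n=147, ρ(Jacobi) = cos(π/148) = 0.9997747.
√(1−ρ_J²) = |sin(π/148)| = 0.0212254
So ω* = 2/1.0212254 = 1.9584315 (Young).
ρ_SOR = ω* − 1 ≈ 0.9584315.
(0.9584315)^m ≤ 10^{−10}  ⇒  m·ln(0.9584315) ≤ −10·ln10  ⇒  m ≥ 542.332  ⇒  m = 543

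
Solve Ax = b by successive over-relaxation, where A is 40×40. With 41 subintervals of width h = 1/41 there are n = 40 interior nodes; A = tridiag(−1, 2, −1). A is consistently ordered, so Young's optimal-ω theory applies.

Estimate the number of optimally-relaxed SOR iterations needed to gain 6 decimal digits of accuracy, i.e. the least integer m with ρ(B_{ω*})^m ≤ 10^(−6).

m = 91

spectrum of D⁻¹(L+U) = {cos(kπ/41) : 1≤k≤40}; ρ_J = cos(π/41) = 0.9970658.
√(1 − cos²(π/41)) = sin(π/41) ≈ 0.0765493.
Then 2/(1+√(1−ρ_J²)) = 2/(1+0.0765493); ω* = 2/1.0765493 = 1.8577877.
At ω = 1.8577877 every |λ(B_ω)| = ω−1, so ρ_SOR = 0.8577877.
ρ_SOR^m ≤ 10^(−6) ⇔ m ≥ 6·ln10/(−ln 0.8577877) = 13.8155/0.153399 = 90.063; m = ⌈90.063⌉ = 91.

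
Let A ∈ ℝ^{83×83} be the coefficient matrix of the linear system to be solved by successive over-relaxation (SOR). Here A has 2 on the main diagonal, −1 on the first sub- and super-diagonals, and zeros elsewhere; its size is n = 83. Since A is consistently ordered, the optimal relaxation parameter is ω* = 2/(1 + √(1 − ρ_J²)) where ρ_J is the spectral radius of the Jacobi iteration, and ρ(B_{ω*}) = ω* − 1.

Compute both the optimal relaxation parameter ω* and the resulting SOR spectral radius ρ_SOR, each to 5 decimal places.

B_J for the 83×83 system has eigenvalues cos(kπ/84); ρ_J = cos(π/84) = 0.99930.
√(1 − cos²(π/84)) = sin(π/84) ≈ 0.037391.
ω* = 2/(1 + 0.037391) = 2/1.037391 = 1.92791.
ρ_SOR = ω* − 1 ≈ 0.92791.

ω* = 1.92791, ρ_SOR = 0.92791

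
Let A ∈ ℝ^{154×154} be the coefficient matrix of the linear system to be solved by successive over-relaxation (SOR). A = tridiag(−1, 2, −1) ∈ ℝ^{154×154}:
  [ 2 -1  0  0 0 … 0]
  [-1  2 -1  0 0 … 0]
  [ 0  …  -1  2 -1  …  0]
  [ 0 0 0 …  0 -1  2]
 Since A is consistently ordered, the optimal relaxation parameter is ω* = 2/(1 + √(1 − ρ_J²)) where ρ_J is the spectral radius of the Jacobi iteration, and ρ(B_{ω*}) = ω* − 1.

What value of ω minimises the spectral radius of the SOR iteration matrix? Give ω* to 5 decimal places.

ω* = 1.96027

spectrum of D⁻¹(L+U) = {cos(kπ/155) : 1≤k≤154}; ρ_J = cos(π/155) = 0.99979.
√(1−ρ_J²) = |sin(π/155)| = 0.020267
[ω*] 2 ÷ (1 + 0.020267) = 2 ÷ 1.020267 = 1.96027.
ρ(B_{ω*}) = ω*−1 = 0.96027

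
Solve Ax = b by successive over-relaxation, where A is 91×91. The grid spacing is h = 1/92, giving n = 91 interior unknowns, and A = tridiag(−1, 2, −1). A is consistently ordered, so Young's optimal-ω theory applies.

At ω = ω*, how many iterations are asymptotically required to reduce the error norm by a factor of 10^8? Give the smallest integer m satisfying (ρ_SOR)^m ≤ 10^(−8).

m = 270

spectrum of D⁻¹(L+U) = {cos(kπ/92) : 1≤k≤91}; ρ_J = cos(π/92) = 0.9994170.
1 − cos²(π/92) = sin²(π/92) ⇒ √(1−ρ_J²) = sin(π/92) = 0.0341411.
Young: ω* = 2/(1+√(1−ρ_J²)) = 2/(1+0.0341411) = 2/1.0341411 = 1.9339721.
Hence ρ(B_{ω*}) = 1.9339721 − 1 = 0.9339721.
(0.9339721)^m ≤ 10^{−8}  ⇒  m·ln(0.9339721) ≤ −8·ln10  ⇒  m ≥ 269.668  ⇒  m = 270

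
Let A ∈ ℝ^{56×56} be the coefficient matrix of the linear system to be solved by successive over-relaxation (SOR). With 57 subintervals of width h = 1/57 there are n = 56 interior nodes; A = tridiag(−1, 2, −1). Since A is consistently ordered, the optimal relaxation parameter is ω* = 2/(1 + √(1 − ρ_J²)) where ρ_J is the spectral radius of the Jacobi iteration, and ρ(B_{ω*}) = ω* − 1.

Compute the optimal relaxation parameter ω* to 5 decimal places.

ρ_J = max_k |cos(kπ/57)| = cos(π/57) = 0.99848
√(1 − cos²(π/57)) = sin(π/57) ≈ 0.055088.
Young: ω* = 2/(1+√(1−ρ_J²)) = 2/(1+0.055088) = 2/1.055088 = 1.89558.
[ρ_SOR] ω* − 1 = 0.89558.

ω* = 1.89558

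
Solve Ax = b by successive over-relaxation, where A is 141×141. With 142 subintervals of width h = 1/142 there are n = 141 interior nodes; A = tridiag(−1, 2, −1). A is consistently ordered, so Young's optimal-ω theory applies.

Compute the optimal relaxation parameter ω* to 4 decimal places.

B_J for the 141×141 system has eigenvalues cos(kπ/142); ρ_J = cos(π/142) = 0.9998.
√(1−ρ_J²) simplifies to sin(π/142) = 0.02212.
Young: ω* = 2/(1+√(1−ρ_J²)) = 2/(1+0.02212) = 2/1.02212 = 1.9567.
ρ_SOR = ω* − 1 = 1.9567 − 1 = 0.9567.

ω* = 1.9567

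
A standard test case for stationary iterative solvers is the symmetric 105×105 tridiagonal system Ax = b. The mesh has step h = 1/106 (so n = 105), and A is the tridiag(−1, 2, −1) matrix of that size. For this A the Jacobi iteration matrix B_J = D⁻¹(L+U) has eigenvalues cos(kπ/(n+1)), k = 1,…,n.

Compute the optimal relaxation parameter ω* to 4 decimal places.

[ρ_J] n=105: ρ(B_J) = cos(π/(n+1)) = cos(π/106) = 0.9996.
√(1 − cos²(π/106)) = sin(π/106) ≈ 0.02963.
Then 2/(1+√(1−ρ_J²)) = 2/(1+0.02963); ω* = 2/1.02963 = 1.9424.
Hence ρ(B_{ω*}) = 1.9424 − 1 = 0.9424.

ω* = 1.9424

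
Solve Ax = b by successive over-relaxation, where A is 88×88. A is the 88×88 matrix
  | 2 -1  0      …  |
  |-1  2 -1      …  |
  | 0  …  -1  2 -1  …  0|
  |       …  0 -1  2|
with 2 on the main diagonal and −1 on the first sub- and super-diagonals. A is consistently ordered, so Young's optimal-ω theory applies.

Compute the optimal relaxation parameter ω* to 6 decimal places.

ω* = 1.931823

ρ_J = max_k |cos(kπ/89)| = cos(π/89) = 0.999377
√(1 − cos²(π/89)) = sin(π/89) ≈ 0.0352915.
ω* = 2/(1+0.0352915) = 1.931823
[ρ_SOR] ω* − 1 = 0.931823.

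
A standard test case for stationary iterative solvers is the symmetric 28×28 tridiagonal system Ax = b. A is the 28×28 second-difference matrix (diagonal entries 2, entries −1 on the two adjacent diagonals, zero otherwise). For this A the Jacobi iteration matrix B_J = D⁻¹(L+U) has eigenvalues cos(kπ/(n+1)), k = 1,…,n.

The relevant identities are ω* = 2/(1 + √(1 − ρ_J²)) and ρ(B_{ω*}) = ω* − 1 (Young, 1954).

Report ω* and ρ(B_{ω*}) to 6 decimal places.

ω* = 1.804860, ρ_SOR = 0.804860

[ρ_J] n=28: ρ(B_J) = cos(π/(n+1)) = cos(π/29) = 0.994138.
√(1−ρ_J²) simplifies to sin(π/29) = 0.1081190.
ω* = 2/(1 + 0.1081190) = 2/1.1081190 = 1.804860.
At ω = 1.804860 every |λ(B_ω)| = ω−1, so ρ_SOR = 0.804860.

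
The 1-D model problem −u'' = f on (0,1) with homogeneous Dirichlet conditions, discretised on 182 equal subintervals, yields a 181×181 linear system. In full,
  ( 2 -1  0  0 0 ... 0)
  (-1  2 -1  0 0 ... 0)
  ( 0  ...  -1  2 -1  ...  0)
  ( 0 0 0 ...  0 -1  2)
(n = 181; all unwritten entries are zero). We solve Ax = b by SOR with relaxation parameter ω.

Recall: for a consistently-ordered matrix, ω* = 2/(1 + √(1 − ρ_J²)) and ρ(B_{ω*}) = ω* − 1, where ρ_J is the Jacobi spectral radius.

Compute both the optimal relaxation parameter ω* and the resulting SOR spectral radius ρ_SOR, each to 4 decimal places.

ω* = 1.9661, ρ_SOR = 0.9661

spectrum of D⁻¹(L+U) = {cos(kπ/182) : 1≤k≤181}; ρ_J = cos(π/182) = 0.9999.
root = sin(π/182) = 0.01726  (since 1−cos² = sin²).
Young: ω* = 2/(1+√(1−ρ_J²)) = 2/(1+0.01726) = 2/1.01726 = 1.9661.
At ω = 1.9661 every |λ(B_ω)| = ω−1, so ρ_SOR = 0.9661.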